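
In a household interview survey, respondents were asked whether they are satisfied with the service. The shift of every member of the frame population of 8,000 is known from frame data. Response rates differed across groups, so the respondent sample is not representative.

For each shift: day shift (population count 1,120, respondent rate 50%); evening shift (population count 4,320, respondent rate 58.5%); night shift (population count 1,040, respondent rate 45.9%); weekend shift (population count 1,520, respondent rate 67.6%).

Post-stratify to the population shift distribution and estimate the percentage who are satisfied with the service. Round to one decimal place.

Weight each group's respondent value by its population share:
  day shift: (1,120/8,000) × 50 = 7
  evening shift: (4,320/8,000) × 58.5 = 31.59
  night shift: (1,040/8,000) × 45.9 = 5.967
  weekend shift: (1,520/8,000) × 67.6 = 12.844
Post-stratified estimate = 57.401 → 57.4%.

57.4%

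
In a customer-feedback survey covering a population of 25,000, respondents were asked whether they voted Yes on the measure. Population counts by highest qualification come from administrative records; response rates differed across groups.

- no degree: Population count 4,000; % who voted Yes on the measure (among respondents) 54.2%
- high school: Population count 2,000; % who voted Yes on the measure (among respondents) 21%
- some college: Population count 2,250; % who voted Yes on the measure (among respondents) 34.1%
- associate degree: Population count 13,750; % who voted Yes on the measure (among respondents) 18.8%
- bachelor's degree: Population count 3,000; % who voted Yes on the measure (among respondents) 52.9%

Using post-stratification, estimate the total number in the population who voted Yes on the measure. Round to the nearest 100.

7,500

Estimated count per cell = population count × respondent percentage:
  no degree: 4,000 × 54.2% = 2168
  high school: 2,000 × 21% = 420
  some college: 2,250 × 34.1% = 767.25
  associate degree: 13,750 × 18.8% = 2585
  bachelor's degree: 3,000 × 52.9% = 1587
Estimated total = 7527.25 → 7,500.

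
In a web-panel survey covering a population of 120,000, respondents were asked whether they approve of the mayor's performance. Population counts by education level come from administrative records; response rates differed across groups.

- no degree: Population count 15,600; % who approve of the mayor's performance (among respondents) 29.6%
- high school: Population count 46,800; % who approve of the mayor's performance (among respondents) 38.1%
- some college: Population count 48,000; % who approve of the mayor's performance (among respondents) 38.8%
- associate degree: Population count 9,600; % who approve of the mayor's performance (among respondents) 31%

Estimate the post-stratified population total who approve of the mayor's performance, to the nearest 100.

44,000

Apply each group's respondent rate to its population count:
  no degree: 15,600 × 29.6% = 4617.6
  high school: 46,800 × 38.1% = 17830.8
  some college: 48,000 × 38.8% = 18,624
  associate degree: 9,600 × 31% = 2976
Estimated total = 44048.4 → 44,000.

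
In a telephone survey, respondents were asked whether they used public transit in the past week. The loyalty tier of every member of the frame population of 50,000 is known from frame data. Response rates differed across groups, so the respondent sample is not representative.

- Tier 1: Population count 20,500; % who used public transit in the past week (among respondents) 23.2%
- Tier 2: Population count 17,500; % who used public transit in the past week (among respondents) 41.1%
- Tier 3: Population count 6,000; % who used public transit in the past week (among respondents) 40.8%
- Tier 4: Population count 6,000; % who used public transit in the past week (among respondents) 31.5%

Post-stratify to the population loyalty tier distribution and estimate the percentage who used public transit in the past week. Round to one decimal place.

32.6%

Post-stratification weights by population share, not respondent share:
  Tier 1: (20,500/50,000) × 23.2 = 9.512
  Tier 2: (17,500/50,000) × 41.1 = 14.385
  Tier 3: (6,000/50,000) × 40.8 = 4.896
  Tier 4: (6,000/50,000) × 31.5 = 3.78
Post-stratified estimate = 32.573 → 32.6%.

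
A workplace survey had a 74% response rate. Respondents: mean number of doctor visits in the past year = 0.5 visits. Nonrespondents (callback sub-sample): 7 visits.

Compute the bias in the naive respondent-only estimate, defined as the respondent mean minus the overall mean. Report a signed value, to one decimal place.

-1.7

Nonresponse fraction = 1 − 0.74 = 0.26.
Bias = (nonresponse fraction) × (respondent mean − nonrespondent mean)
     = 0.26 × (0.5 − 7) = 0.26 × -6.5 = -1.69.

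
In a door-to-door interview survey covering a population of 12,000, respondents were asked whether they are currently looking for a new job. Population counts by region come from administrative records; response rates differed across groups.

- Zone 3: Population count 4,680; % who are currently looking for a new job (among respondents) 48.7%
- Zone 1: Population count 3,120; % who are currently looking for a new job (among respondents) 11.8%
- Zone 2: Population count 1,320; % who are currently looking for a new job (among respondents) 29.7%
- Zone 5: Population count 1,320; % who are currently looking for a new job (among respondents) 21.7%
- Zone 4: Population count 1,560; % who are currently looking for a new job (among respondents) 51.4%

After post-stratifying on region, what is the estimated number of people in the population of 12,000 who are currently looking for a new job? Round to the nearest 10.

4,130

Apply each group's respondent rate to its population count:
  Zone 3: 4,680 × 48.7% = 2279.16
  Zone 1: 3,120 × 11.8% = 368.16
  Zone 2: 1,320 × 29.7% = 392.04
  Zone 5: 1,320 × 21.7% = 286.44
  Zone 4: 1,560 × 51.4% = 801.84
Estimated total = 4127.64 → 4,130.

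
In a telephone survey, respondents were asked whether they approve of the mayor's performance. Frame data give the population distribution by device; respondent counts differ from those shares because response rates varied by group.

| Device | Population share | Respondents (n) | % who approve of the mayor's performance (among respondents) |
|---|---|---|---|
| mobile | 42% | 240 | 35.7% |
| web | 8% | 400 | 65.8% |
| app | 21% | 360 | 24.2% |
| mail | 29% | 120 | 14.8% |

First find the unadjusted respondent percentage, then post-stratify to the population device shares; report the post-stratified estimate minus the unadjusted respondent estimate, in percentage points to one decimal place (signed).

Without adjustment, the pooled respondent share is:
  (240/1120)×35.7 + (400/1120)×65.8 + (360/1120)×24.2 + (120/1120)×14.8 = 40.5143%
Post-stratifying to population shares instead:
  0.42×35.7 + 0.08×65.8 + 0.21×24.2 + 0.29×14.8 = 29.632%
Difference = 29.632 − 40.5143 = -10.8823 pp.

-10.9 percentage points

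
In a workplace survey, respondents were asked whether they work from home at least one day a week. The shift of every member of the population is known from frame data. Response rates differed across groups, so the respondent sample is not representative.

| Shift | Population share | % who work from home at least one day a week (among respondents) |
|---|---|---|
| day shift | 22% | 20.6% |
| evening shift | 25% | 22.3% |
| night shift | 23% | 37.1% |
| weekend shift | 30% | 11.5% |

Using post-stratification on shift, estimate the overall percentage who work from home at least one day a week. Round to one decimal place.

22.1%

Each cell contributes population-share × respondent value:
  day shift: 0.22 × 20.6 = 4.532
  evening shift: 0.25 × 22.3 = 5.575
  night shift: 0.23 × 37.1 = 8.533
  weekend shift: 0.3 × 11.5 = 3.45
Post-stratified estimate = 22.09 → 22.1%.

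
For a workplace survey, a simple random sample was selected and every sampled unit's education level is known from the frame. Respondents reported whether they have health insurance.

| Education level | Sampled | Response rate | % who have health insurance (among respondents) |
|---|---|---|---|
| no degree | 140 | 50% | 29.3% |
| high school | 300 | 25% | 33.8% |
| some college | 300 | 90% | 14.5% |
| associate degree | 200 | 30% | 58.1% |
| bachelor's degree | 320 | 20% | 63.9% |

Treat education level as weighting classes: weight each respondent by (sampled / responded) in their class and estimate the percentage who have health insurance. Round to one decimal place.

Weighting each respondent by the inverse class response rate inflates each class back to its sampled size, so the class weight is n_sampled:
  no degree: 140 × 29.3 = 4102
  high school: 300 × 33.8 = 10,140
  some college: 300 × 14.5 = 4350
  associate degree: 200 × 58.1 = 11,620
  bachelor's degree: 320 × 63.9 = 20,448
Adjusted estimate = 50,660 / 1,260 = 40.2063 → 40.2%.

40.2%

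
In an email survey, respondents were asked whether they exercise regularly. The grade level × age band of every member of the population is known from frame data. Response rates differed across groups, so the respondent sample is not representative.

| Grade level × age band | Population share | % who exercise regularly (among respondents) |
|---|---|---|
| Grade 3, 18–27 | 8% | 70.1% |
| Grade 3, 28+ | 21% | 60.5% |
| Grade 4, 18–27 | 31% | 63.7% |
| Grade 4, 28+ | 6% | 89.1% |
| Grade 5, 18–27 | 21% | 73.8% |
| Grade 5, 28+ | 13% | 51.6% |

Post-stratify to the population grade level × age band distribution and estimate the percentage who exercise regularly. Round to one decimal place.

65.6%

Weight each group's respondent value by its population share:
  Grade 3, 18–27: 0.08 × 70.1 = 5.608
  Grade 3, 28+: 0.21 × 60.5 = 12.705
  Grade 4, 18–27: 0.31 × 63.7 = 19.747
  Grade 4, 28+: 0.06 × 89.1 = 5.346
  Grade 5, 18–27: 0.21 × 73.8 = 15.498
  Grade 5, 28+: 0.13 × 51.6 = 6.708
Post-stratified estimate = 65.612 → 65.6%.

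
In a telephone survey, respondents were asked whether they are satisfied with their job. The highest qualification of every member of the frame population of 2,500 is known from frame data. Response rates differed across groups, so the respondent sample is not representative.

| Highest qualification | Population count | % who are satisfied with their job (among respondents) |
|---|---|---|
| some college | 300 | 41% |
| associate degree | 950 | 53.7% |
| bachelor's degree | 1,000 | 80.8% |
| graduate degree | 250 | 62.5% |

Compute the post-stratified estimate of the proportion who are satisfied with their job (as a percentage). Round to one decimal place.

63.9%

Weight each group's respondent value by its population share:
  some college: (300/2,500) × 41 = 4.92
  associate degree: (950/2,500) × 53.7 = 20.406
  bachelor's degree: (1,000/2,500) × 80.8 = 32.32
  graduate degree: (250/2,500) × 62.5 = 6.25
Post-stratified estimate = 63.896 → 63.9%.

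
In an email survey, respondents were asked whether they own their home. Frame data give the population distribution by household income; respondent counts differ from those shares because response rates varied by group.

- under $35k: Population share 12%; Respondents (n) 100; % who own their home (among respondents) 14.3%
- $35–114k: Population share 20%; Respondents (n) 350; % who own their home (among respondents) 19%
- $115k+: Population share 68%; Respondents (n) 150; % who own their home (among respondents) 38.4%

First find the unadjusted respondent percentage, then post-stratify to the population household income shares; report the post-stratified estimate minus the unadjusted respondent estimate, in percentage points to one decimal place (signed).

Unadjusted (pooled respondent) estimate weights by respondent counts:
  (100/600)×14.3 + (350/600)×19 + (150/600)×38.4 = 23.0667%
Reweighting by population household income shares:
  0.12×14.3 + 0.2×19 + 0.68×38.4 = 31.628%
Difference = 31.628 − 23.0667 = 8.5613 pp.

+8.6 percentage points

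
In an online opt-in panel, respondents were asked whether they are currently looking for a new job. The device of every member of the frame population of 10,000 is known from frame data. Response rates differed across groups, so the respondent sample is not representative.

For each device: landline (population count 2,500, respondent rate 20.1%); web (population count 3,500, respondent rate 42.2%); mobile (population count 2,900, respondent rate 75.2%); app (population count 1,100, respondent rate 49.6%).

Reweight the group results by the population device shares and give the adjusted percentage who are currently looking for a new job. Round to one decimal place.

Post-stratification weights by population share, not respondent share:
  landline: (2,500/10,000) × 20.1 = 5.025
  web: (3,500/10,000) × 42.2 = 14.77
  mobile: (2,900/10,000) × 75.2 = 21.808
  app: (1,100/10,000) × 49.6 = 5.456
Post-stratified estimate = 47.059 → 47.1%.

47.1%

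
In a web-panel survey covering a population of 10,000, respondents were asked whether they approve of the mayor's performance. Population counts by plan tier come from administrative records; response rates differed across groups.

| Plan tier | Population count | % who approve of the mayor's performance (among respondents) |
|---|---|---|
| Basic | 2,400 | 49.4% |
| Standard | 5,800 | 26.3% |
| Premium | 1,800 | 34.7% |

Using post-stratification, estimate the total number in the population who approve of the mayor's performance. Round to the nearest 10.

3,340

Each cell contributes its population count × the respondent rate:
  Basic: 2,400 × 49.4% = 1185.6
  Standard: 5,800 × 26.3% = 1525.4
  Premium: 1,800 × 34.7% = 624.6
Estimated total = 3335.6 → 3,340.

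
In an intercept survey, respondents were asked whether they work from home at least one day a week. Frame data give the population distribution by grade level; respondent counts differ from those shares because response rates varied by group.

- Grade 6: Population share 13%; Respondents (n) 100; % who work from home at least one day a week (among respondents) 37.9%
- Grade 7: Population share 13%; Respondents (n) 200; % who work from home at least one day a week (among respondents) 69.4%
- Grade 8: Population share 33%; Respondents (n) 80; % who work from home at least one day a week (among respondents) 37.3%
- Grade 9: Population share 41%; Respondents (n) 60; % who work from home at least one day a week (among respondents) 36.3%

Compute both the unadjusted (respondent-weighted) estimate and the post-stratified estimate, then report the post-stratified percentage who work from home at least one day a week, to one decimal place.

41.1%

Without adjustment, the pooled respondent share is:
  (100/440)×37.9 + (200/440)×69.4 + (80/440)×37.3 + (60/440)×36.3 = 51.8909%
Reweighting by population grade level shares:
  0.13×37.9 + 0.13×69.4 + 0.33×37.3 + 0.41×36.3 = 41.141%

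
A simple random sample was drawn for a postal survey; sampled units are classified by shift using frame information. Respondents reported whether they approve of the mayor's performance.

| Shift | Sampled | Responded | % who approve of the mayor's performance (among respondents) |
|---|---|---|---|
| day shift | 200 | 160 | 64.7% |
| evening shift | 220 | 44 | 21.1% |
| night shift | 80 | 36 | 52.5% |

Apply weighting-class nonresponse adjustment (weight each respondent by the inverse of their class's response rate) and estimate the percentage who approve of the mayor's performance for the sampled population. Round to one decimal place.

43.6%

Response rates by class: day shift 160/200 = 80%, evening shift 44/220 = 20%, night shift 36/80 = 45%.
Each respondent's weight = sampled/responded in their class; summing within a class gives n_sampled, so:
  day shift: 200 × 64.7 = 12,940
  evening shift: 220 × 21.1 = 4642
  night shift: 80 × 52.5 = 4200
Adjusted estimate = 21,782 / 500 = 43.564 → 43.6%.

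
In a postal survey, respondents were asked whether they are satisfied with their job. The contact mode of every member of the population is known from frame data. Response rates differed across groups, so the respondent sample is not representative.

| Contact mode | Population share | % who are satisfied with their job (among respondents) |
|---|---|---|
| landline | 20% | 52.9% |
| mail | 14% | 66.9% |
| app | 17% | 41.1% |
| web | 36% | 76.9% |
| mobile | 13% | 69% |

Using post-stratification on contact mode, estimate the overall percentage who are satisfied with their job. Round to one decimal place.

63.6%

Each cell contributes population-share × respondent value:
  landline: 0.2 × 52.9 = 10.58
  mail: 0.14 × 66.9 = 9.366
  app: 0.17 × 41.1 = 6.987
  web: 0.36 × 76.9 = 27.684
  mobile: 0.13 × 69 = 8.97
Post-stratified estimate = 63.587 → 63.6%.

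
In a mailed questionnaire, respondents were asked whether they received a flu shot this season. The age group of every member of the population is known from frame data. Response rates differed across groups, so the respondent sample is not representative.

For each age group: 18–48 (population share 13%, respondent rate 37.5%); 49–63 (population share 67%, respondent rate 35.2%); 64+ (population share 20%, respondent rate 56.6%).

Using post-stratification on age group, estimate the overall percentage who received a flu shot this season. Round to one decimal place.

Post-stratification weights by population share, not respondent share:
  18–48: 0.13 × 37.5 = 4.875
  49–63: 0.67 × 35.2 = 23.584
  64+: 0.2 × 56.6 = 11.32
Post-stratified estimate = 39.779 → 39.8%.

39.8%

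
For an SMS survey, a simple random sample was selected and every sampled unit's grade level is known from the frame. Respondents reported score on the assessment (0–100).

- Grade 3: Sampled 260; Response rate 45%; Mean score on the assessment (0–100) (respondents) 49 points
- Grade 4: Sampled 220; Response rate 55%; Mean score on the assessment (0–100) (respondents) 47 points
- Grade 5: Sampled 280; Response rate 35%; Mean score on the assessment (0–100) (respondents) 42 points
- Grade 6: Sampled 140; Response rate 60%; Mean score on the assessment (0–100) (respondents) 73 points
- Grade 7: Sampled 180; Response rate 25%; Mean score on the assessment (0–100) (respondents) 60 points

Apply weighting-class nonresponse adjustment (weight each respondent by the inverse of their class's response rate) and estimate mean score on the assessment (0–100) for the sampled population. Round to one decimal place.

51.7

With weight = n_sampled/n_responded per class, the weighted class total is n_sampled:
  Grade 3: 260 × 49 = 12,740
  Grade 4: 220 × 47 = 10,340
  Grade 5: 280 × 42 = 11,760
  Grade 6: 140 × 73 = 10,220
  Grade 7: 180 × 60 = 10,800
Adjusted estimate = 55,860 / 1,080 = 51.7222 → 51.7.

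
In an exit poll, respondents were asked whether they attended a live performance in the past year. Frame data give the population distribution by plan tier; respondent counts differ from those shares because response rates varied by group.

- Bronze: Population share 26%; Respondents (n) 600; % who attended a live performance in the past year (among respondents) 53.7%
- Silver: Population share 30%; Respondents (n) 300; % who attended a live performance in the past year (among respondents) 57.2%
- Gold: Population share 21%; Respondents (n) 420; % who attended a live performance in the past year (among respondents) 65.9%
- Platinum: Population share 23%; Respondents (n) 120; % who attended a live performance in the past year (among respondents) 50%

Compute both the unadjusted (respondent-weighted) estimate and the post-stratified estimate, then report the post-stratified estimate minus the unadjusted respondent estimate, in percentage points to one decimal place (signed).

-1.2 percentage points

Naive respondent-only estimate (weights = respondent counts):
  (600/1440)×53.7 + (300/1440)×57.2 + (420/1440)×65.9 + (120/1440)×50 = 57.6792%
Post-stratifying to population shares instead:
  0.26×53.7 + 0.3×57.2 + 0.21×65.9 + 0.23×50 = 56.461%
Difference = 56.461 − 57.6792 = -1.2182 pp.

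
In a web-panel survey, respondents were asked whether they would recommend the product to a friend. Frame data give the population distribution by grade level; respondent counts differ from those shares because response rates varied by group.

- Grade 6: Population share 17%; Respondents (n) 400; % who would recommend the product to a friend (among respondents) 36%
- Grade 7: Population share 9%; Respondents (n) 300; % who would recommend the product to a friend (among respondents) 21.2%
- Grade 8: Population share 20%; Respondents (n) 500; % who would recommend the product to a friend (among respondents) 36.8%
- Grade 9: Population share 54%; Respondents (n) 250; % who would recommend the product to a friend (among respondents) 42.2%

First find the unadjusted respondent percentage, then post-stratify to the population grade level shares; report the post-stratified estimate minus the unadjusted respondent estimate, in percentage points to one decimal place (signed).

Without adjustment, the pooled respondent share is:
  (400/1450)×36 + (300/1450)×21.2 + (500/1450)×36.8 + (250/1450)×42.2 = 34.2828%
Reweighting by population grade level shares:
  0.17×36 + 0.09×21.2 + 0.2×36.8 + 0.54×42.2 = 38.176%
Difference = 38.176 − 34.2828 = 3.8932 pp.

+3.9 percentage points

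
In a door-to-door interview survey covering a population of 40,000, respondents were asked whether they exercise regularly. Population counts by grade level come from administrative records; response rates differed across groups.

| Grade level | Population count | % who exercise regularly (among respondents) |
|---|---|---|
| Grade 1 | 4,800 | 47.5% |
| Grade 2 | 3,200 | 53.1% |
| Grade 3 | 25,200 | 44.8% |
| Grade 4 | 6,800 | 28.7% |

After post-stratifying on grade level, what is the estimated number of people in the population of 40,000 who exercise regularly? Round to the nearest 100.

Estimated count per cell = population count × respondent percentage:
  Grade 1: 4,800 × 47.5% = 2280
  Grade 2: 3,200 × 53.1% = 1699.2
  Grade 3: 25,200 × 44.8% = 11289.6
  Grade 4: 6,800 × 28.7% = 1951.6
Estimated total = 17220.4 → 17,200.

17,200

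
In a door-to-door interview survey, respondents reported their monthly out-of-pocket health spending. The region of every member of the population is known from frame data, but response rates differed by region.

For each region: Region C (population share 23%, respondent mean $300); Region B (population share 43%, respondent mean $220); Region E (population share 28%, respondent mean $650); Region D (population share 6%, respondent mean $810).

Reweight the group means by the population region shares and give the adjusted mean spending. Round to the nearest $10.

$390

Weight each group's respondent value by its population share:
  Region C: 0.23 × 300 = 69
  Region B: 0.43 × 220 = 94.6
  Region E: 0.28 × 650 = 182
  Region D: 0.06 × 810 = 48.6
Post-stratified estimate = 394.2 → $390.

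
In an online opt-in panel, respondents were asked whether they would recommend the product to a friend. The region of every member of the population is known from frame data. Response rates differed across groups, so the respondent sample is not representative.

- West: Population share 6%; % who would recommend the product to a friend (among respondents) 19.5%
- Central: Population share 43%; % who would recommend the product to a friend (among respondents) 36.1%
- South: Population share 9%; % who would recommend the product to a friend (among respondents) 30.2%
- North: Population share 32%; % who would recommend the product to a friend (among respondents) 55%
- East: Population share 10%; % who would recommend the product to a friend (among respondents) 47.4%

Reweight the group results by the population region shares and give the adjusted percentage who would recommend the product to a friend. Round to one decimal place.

Reweight to the known region distribution:
  West: 0.06 × 19.5 = 1.17
  Central: 0.43 × 36.1 = 15.523
  South: 0.09 × 30.2 = 2.718
  North: 0.32 × 55 = 17.6
  East: 0.1 × 47.4 = 4.74
Post-stratified estimate = 41.751 → 41.8%.

41.8%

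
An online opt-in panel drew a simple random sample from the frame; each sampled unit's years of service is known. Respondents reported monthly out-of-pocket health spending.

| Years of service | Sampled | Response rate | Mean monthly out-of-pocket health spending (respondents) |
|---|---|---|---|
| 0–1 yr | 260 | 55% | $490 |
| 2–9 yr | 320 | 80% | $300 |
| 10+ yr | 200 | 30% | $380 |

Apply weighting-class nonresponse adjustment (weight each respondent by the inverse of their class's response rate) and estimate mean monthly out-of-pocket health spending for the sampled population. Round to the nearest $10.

With weight = n_sampled/n_responded per class, the weighted class total is n_sampled:
  0–1 yr: 260 × 490 = 127,400
  2–9 yr: 320 × 300 = 96,000
  10+ yr: 200 × 380 = 76,000
Adjusted estimate = 299,400 / 780 = 383.846 → $380.

$380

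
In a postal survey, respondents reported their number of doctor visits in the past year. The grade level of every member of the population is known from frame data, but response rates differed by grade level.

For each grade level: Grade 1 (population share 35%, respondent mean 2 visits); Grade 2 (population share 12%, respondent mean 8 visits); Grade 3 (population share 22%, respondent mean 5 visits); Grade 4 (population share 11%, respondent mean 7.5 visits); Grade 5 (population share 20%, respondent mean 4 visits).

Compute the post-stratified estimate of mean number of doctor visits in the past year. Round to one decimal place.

Weight each group's respondent value by its population share:
  Grade 1: 0.35 × 2 = 0.7
  Grade 2: 0.12 × 8 = 0.96
  Grade 3: 0.22 × 5 = 1.1
  Grade 4: 0.11 × 7.5 = 0.825
  Grade 5: 0.2 × 4 = 0.8
Post-stratified estimate = 4.385 → 4.4.

4.4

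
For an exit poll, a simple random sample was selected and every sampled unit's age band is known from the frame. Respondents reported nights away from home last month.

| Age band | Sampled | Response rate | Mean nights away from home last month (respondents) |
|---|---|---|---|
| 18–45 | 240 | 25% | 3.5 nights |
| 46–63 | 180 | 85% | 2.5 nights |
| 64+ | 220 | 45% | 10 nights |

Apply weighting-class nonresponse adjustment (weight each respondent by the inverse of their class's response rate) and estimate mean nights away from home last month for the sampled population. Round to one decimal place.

Inverse-response-rate weighting restores each class to its sampled count, so class totals weight by n_sampled:
  18–45: 240 × 3.5 = 840
  46–63: 180 × 2.5 = 450
  64+: 220 × 10 = 2200
Adjusted estimate = 3490 / 640 = 5.45312 → 5.5.

5.5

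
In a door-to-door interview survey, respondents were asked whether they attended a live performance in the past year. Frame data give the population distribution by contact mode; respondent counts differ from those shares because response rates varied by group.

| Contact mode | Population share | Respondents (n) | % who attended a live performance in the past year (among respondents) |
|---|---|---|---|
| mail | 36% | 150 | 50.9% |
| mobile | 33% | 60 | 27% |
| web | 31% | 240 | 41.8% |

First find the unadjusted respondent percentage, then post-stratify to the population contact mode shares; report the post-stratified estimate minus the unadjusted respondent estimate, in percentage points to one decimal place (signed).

-2.7 percentage points

Naive respondent-only estimate (weights = respondent counts):
  (150/450)×50.9 + (60/450)×27 + (240/450)×41.8 = 42.86%
Reweighting by population contact mode shares:
  0.36×50.9 + 0.33×27 + 0.31×41.8 = 40.192%
Difference = 40.192 − 42.86 = -2.668 pp.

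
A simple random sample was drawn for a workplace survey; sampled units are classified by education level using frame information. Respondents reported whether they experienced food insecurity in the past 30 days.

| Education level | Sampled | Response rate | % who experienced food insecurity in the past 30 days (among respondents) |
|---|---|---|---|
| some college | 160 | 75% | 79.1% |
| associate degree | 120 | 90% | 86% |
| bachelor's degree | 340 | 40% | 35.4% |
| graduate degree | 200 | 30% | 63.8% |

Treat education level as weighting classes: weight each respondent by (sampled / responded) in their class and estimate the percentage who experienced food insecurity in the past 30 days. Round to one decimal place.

With weight = n_sampled/n_responded per class, the weighted class total is n_sampled:
  some college: 160 × 79.1 = 12,656
  associate degree: 120 × 86 = 10,320
  bachelor's degree: 340 × 35.4 = 12,036
  graduate degree: 200 × 63.8 = 12,760
Adjusted estimate = 47,772 / 820 = 58.2585 → 58.3%.

58.3%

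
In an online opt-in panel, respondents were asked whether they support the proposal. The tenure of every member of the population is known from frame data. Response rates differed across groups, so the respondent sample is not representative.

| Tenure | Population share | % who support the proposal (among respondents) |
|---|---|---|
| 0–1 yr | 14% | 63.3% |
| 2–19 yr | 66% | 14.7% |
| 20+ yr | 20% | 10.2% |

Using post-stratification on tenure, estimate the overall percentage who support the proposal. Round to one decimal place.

Each cell contributes population-share × respondent value:
  0–1 yr: 0.14 × 63.3 = 8.862
  2–19 yr: 0.66 × 14.7 = 9.702
  20+ yr: 0.2 × 10.2 = 2.04
Post-stratified estimate = 20.604 → 20.6%.

20.6%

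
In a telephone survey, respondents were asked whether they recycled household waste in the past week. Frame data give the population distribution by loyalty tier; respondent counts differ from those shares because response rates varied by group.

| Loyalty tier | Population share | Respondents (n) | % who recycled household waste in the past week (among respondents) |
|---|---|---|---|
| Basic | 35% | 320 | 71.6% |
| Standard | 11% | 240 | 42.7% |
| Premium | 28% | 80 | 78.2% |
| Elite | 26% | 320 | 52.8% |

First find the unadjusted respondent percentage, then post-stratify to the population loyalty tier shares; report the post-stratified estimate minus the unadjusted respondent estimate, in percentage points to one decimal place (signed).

+6.7 percentage points

Without adjustment, the pooled respondent share is:
  (320/960)×71.6 + (240/960)×42.7 + (80/960)×78.2 + (320/960)×52.8 = 58.6583%
Post-stratifying to population shares instead:
  0.35×71.6 + 0.11×42.7 + 0.28×78.2 + 0.26×52.8 = 65.381%
Difference = 65.381 − 58.6583 = 6.7227 pp.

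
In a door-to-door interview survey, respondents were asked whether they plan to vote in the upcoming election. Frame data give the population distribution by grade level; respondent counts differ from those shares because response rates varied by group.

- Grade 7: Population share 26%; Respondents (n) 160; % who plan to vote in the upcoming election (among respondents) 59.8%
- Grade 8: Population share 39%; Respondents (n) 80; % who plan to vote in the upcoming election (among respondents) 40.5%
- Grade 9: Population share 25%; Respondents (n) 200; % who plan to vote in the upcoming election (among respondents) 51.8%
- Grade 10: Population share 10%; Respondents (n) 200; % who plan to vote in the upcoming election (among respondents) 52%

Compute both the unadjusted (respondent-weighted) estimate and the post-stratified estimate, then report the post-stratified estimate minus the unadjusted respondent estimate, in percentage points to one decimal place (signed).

-3.0 percentage points

Unadjusted (pooled respondent) estimate weights by respondent counts:
  (160/640)×59.8 + (80/640)×40.5 + (200/640)×51.8 + (200/640)×52 = 52.45%
Post-stratifying to population shares instead:
  0.26×59.8 + 0.39×40.5 + 0.25×51.8 + 0.1×52 = 49.493%
Difference = 49.493 − 52.45 = -2.957 pp.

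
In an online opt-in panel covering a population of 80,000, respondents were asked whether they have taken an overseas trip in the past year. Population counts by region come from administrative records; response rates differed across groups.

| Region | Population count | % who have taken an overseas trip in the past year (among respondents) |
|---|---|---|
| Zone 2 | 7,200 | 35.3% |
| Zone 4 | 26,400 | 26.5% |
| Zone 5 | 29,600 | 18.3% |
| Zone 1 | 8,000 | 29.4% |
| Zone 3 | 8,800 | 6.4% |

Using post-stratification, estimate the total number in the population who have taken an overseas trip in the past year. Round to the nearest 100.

17,900

Each cell contributes its population count × the respondent rate:
  Zone 2: 7,200 × 35.3% = 2541.6
  Zone 4: 26,400 × 26.5% = 6996
  Zone 5: 29,600 × 18.3% = 5416.8
  Zone 1: 8,000 × 29.4% = 2352
  Zone 3: 8,800 × 6.4% = 563.2
Estimated total = 17869.6 → 17,900.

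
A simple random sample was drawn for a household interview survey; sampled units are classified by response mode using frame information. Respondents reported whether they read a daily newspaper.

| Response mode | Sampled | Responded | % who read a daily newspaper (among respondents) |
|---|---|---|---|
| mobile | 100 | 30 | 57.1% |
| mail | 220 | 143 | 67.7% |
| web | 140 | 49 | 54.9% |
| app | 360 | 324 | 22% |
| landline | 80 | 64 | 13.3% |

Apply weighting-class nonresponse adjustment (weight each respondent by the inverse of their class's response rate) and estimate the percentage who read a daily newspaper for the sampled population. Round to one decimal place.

41.4%

Class response rates: mobile 30/100 = 30%, mail 143/220 = 65%, web 49/140 = 35%, app 324/360 = 90%, landline 64/80 = 80%.
Weighting each respondent by the inverse class response rate inflates each class back to its sampled size, so the class weight is n_sampled:
  mobile: 100 × 57.1 = 5710
  mail: 220 × 67.7 = 14,894
  web: 140 × 54.9 = 7686
  app: 360 × 22 = 7920
  landline: 80 × 13.3 = 1064
Adjusted estimate = 37,274 / 900 = 41.4156 → 41.4%.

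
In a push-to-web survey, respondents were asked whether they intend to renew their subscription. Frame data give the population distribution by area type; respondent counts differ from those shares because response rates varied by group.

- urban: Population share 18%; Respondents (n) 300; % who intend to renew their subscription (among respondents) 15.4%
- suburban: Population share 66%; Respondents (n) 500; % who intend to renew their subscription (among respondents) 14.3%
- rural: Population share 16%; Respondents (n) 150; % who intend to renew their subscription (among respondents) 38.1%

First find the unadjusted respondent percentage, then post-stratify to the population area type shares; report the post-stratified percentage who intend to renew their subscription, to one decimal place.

Naive respondent-only estimate (weights = respondent counts):
  (300/950)×15.4 + (500/950)×14.3 + (150/950)×38.1 = 18.4053%
Reweighting by population area type shares:
  0.18×15.4 + 0.66×14.3 + 0.16×38.1 = 18.306%

18.3%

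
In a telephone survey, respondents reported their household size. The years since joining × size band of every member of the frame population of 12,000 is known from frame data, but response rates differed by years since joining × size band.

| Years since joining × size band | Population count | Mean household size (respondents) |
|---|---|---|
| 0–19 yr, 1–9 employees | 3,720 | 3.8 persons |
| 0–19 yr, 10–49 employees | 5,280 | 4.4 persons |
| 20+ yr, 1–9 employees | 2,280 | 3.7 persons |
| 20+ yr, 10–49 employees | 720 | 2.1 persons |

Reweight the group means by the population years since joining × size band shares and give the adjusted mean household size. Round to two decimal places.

Each cell contributes population-share × respondent value:
  0–19 yr, 1–9 employees: (3,720/12,000) × 3.8 = 1.178
  0–19 yr, 10–49 employees: (5,280/12,000) × 4.4 = 1.936
  20+ yr, 1–9 employees: (2,280/12,000) × 3.7 = 0.703
  20+ yr, 10–49 employees: (720/12,000) × 2.1 = 0.126
Post-stratified estimate = 3.943 → 3.94.

3.94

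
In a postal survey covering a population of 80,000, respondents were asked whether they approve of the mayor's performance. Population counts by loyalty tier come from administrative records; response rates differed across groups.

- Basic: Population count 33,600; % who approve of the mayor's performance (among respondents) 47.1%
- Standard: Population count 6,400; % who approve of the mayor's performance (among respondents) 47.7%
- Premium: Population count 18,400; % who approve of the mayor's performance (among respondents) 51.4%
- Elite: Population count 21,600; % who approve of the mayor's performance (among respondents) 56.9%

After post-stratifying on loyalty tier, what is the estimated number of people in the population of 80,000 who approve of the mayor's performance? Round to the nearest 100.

Estimated count per cell = population count × respondent percentage:
  Basic: 33,600 × 47.1% = 15825.6
  Standard: 6,400 × 47.7% = 3052.8
  Premium: 18,400 × 51.4% = 9457.6
  Elite: 21,600 × 56.9% = 12290.4
Estimated total = 40626.4 → 40,600.

40,600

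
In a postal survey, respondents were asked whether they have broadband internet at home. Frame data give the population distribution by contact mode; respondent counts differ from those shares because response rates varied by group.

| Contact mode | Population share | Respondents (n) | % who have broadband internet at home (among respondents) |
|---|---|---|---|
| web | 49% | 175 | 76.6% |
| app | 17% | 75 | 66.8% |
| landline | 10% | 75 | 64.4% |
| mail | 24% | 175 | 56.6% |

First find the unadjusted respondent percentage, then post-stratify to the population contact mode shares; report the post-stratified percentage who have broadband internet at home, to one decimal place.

Without adjustment, the pooled respondent share is:
  (175/500)×76.6 + (75/500)×66.8 + (75/500)×64.4 + (175/500)×56.6 = 66.3%
Post-stratified estimate weights by population shares:
  0.49×76.6 + 0.17×66.8 + 0.1×64.4 + 0.24×56.6 = 68.914%

68.9%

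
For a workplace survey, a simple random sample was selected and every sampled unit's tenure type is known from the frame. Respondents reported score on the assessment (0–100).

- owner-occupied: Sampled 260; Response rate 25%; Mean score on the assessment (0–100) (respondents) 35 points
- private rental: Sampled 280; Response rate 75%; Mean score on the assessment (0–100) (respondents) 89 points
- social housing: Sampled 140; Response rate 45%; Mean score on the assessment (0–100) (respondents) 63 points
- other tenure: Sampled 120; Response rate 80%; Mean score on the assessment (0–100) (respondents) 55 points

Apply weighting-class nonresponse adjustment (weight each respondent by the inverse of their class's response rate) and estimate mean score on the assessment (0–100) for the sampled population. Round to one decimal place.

With weight = n_sampled/n_responded per class, the weighted class total is n_sampled:
  owner-occupied: 260 × 35 = 9100
  private rental: 280 × 89 = 24,920
  social housing: 140 × 63 = 8820
  other tenure: 120 × 55 = 6600
Adjusted estimate = 49,440 / 800 = 61.8 → 61.8.

61.8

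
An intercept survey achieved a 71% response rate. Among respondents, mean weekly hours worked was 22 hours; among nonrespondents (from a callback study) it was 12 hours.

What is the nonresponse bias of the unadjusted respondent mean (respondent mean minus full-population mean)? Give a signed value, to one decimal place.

+2.9

Nonresponse fraction = 1 − 0.71 = 0.29.
Bias = (nonresponse fraction) × (respondent mean − nonrespondent mean)
     = 0.29 × (22 − 12) = 0.29 × 10 = 2.9.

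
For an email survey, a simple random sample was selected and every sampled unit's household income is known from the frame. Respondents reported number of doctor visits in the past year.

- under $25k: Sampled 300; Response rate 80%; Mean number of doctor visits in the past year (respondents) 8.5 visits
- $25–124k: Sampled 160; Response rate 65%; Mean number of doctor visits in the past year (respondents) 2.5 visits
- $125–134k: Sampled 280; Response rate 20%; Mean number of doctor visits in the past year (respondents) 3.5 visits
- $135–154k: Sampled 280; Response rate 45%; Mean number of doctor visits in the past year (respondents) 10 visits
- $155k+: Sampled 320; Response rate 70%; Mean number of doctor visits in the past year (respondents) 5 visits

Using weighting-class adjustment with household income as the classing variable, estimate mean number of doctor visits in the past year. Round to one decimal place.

Inverse-response-rate weighting restores each class to its sampled count, so class totals weight by n_sampled:
  under $25k: 300 × 8.5 = 2550
  $25–124k: 160 × 2.5 = 400
  $125–134k: 280 × 3.5 = 980
  $135–154k: 280 × 10 = 2800
  $155k+: 320 × 5 = 1600
Adjusted estimate = 8330 / 1,340 = 6.21642 → 6.2.

6.2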